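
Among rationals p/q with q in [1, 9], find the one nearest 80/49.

13/8

Expand x = 80/49 as a continued fraction with the Euclidean algorithm:
  80 = 1*49 + 31, so a_0 = 1.
  49 = 1*31 + 18, so a_1 = 1.
  31 = 1*18 + 13, so a_2 = 1.
  18 = 1*13 + 5, so a_3 = 1.
  13 = 2*5 + 3, so a_4 = 2.
  5 = 1*3 + 2, so a_5 = 1.
  3 = 1*2 + 1, so a_6 = 1.
  2 = 2*1 + 0, so a_7 = 2.
so x = [1; 1, 1, 1, 2, 1, 1, 2].
Convergents (p_i = a_i*p_{i-1} + p_{i-2}, q_i = a_i*q_{i-1} + q_{i-2} with p_{-2}=0, p_{-1}=1, q_{-2}=1, q_{-1}=0), until the denominator exceeds 9:
  i=0: a_0=1, p_0 = 1*1 + 0 = 1, q_0 = 1*0 + 1 = 1.
  i=1: a_1=1, p_1 = 1*1 + 1 = 2, q_1 = 1*1 + 0 = 1.
  i=2: a_2=1, p_2 = 1*2 + 1 = 3, q_2 = 1*1 + 1 = 2.
  i=3: a_3=1, p_3 = 1*3 + 2 = 5, q_3 = 1*2 + 1 = 3.
  i=4: a_4=2, p_4 = 2*5 + 3 = 13, q_4 = 2*3 + 2 = 8.
  i=5: a_5=1, p_5 = 1*13 + 5 = 18, q_5 = 1*8 + 3 = 11.
q_5 = 11 > 9, so the last convergent with denominator <= 9 is p_4/q_4 = 13/8.
The closest fraction with denominator <= 9 is either p_4/q_4 or the intermediate fraction (k*p_4 + p_3)/(k*q_4 + q_3) with the largest k >= 1 whose denominator stays <= 9; these approach x as k grows, and every other convergent or intermediate fraction in range is farther away.
Largest k: floor((9 - q_3)/q_4) = floor((9 - 3)/8) = 0.
Since k = 0, no intermediate fraction beyond p_4/q_4 has denominator <= 9, so the convergent 13/8 is the closest (its error is |80*8 - 13*49|/(49*8) = 3/392).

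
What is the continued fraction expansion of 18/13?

Run the Euclidean algorithm on 18 and 13; the successive quotients are the partial quotients a_0, a_1, ... (each step inverts the fractional part left over by the previous one):
  18 = 1*13 + 5, so a_0 = 1.
  13 = 2*5 + 3, so a_1 = 2.
  5 = 1*3 + 2, so a_2 = 1.
  3 = 1*2 + 1, so a_3 = 1.
  2 = 2*1 + 0, so a_4 = 2.
The remainder reaches 0 after 5 divisions, so the expansion has 5 partial quotients, read off in order.

[1; 2, 1, 1, 2]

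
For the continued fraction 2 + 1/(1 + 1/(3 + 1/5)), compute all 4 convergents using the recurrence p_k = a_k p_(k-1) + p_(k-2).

Using the convergent recurrence p_i = a_i*p_{i-1} + p_{i-2}, q_i = a_i*q_{i-1} + q_{i-2} with p_{-2}=0, p_{-1}=1, q_{-2}=1, q_{-1}=0:
  i=0: a_0=2, p_0 = 2*1 + 0 = 2, q_0 = 2*0 + 1 = 1.
  i=1: a_1=1, p_1 = 1*2 + 1 = 3, q_1 = 1*1 + 0 = 1.
  i=2: a_2=3, p_2 = 3*3 + 2 = 11, q_2 = 3*1 + 1 = 4.
  i=3: a_3=5, p_3 = 5*11 + 3 = 58, q_3 = 5*4 + 1 = 21.

2/1, 3/1, 11/4, 58/21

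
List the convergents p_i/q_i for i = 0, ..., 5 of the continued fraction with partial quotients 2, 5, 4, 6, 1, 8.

2/1, 11/5, 46/21, 287/131, 333/152, 2951/1347

Using the convergent recurrence p_i = a_i*p_{i-1} + p_{i-2}, q_i = a_i*q_{i-1} + q_{i-2} with p_{-2}=0, p_{-1}=1, q_{-2}=1, q_{-1}=0:
  i=0: a_0=2, p_0 = 2*1 + 0 = 2, q_0 = 2*0 + 1 = 1.
  i=1: a_1=5, p_1 = 5*2 + 1 = 11, q_1 = 5*1 + 0 = 5.
  i=2: a_2=4, p_2 = 4*11 + 2 = 46, q_2 = 4*5 + 1 = 21.
  i=3: a_3=6, p_3 = 6*46 + 11 = 287, q_3 = 6*21 + 5 = 131.
  i=4: a_4=1, p_4 = 1*287 + 46 = 333, q_4 = 1*131 + 21 = 152.
  i=5: a_5=8, p_5 = 8*333 + 287 = 2951, q_5 = 8*152 + 131 = 1347.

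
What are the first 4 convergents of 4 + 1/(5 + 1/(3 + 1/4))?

Using the convergent recurrence p_i = a_i*p_{i-1} + p_{i-2}, q_i = a_i*q_{i-1} + q_{i-2} with p_{-2}=0, p_{-1}=1, q_{-2}=1, q_{-1}=0:
  i=0: a_0=4, p_0 = 4*1 + 0 = 4, q_0 = 4*0 + 1 = 1.
  i=1: a_1=5, p_1 = 5*4 + 1 = 21, q_1 = 5*1 + 0 = 5.
  i=2: a_2=3, p_2 = 3*21 + 4 = 67, q_2 = 3*5 + 1 = 16.
  i=3: a_3=4, p_3 = 4*67 + 21 = 289, q_3 = 4*16 + 5 = 69.

4/1, 21/5, 67/16, 289/69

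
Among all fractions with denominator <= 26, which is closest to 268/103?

Expand x = 268/103 as a continued fraction with the Euclidean algorithm:
  268 = 2*103 + 62, so a_0 = 2.
  103 = 1*62 + 41, so a_1 = 1.
  62 = 1*41 + 21, so a_2 = 1.
  41 = 1*21 + 20, so a_3 = 1.
  21 = 1*20 + 1, so a_4 = 1.
  20 = 20*1 + 0, so a_5 = 20.
so x = [2; 1, 1, 1, 1, 20].
Convergents (p_i = a_i*p_{i-1} + p_{i-2}, q_i = a_i*q_{i-1} + q_{i-2} with p_{-2}=0, p_{-1}=1, q_{-2}=1, q_{-1}=0), until the denominator exceeds 26:
  i=0: a_0=2, p_0 = 2*1 + 0 = 2, q_0 = 2*0 + 1 = 1.
  i=1: a_1=1, p_1 = 1*2 + 1 = 3, q_1 = 1*1 + 0 = 1.
  i=2: a_2=1, p_2 = 1*3 + 2 = 5, q_2 = 1*1 + 1 = 2.
  i=3: a_3=1, p_3 = 1*5 + 3 = 8, q_3 = 1*2 + 1 = 3.
  i=4: a_4=1, p_4 = 1*8 + 5 = 13, q_4 = 1*3 + 2 = 5.
  i=5: a_5=20, p_5 = 20*13 + 8 = 268, q_5 = 20*5 + 3 = 103.
q_5 = 103 > 26, so the last convergent with denominator <= 26 is p_4/q_4 = 13/5.
The closest fraction with denominator <= 26 is either p_4/q_4 or the intermediate fraction (k*p_4 + p_3)/(k*q_4 + q_3) with the largest k >= 1 whose denominator stays <= 26; these approach x as k grows, and every other convergent or intermediate fraction in range is farther away.
Largest k: floor((26 - q_3)/q_4) = floor((26 - 3)/5) = 4.
That gives (4*13 + 8)/(4*5 + 3) = 60/23.
Compare the errors: |x - 13/5| = |268*5 - 13*103|/(103*5) = 1/515, and |x - 60/23| = |268*23 - 60*103|/(103*23) = 16/2369.
Cross-multiplying, 1*2369 = 2369 < 8240 = 16*515, so 1/515 is smaller: the convergent 13/5 is closer to x than 60/23.

13/5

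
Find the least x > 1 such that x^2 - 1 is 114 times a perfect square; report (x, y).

First expand sqrt(114) as a continued fraction. With x_i = (sqrt(114) + m_i)/d_i and (m_0, d_0) = (0, 1): a_0 = floor(sqrt(114)) = 10, since 10^2 = 100 <= 114 < 121 = 11^2.
Iterate m_{i+1} = d_i*a_i - m_i, d_{i+1} = (114 - m_{i+1}^2)/d_i, a_{i+1} = floor((a_0 + m_{i+1})/d_{i+1}):
  m_1 = 1*10 - 0 = 10, d_1 = (114 - 10^2)/1 = 14/1 = 14, a_1 = floor((10 + 10)/14) = 1.
  m_2 = 14*1 - 10 = 4, d_2 = (114 - 4^2)/14 = 98/14 = 7, a_2 = floor((10 + 4)/7) = 2.
  m_3 = 7*2 - 4 = 10, d_3 = (114 - 10^2)/7 = 14/7 = 2, a_3 = floor((10 + 10)/2) = 10.
  m_4 = 2*10 - 10 = 10, d_4 = (114 - 10^2)/2 = 14/2 = 7, a_4 = floor((10 + 10)/7) = 2.
  m_5 = 7*2 - 10 = 4, d_5 = (114 - 4^2)/7 = 98/7 = 14, a_5 = floor((10 + 4)/14) = 1.
  m_6 = 14*1 - 4 = 10, d_6 = (114 - 10^2)/14 = 14/14 = 1, a_6 = floor((10 + 10)/1) = 20.
  m_7 = 1*20 - 10 = 10, d_7 = (114 - 10^2)/1 = 14/1 = 14: (m_7, d_7) = (m_1, d_1) = (10, 14), so from here the quotients repeat a_1, ..., a_6; the period length is 6.
So sqrt(114) = [10; (1, 2, 10, 2, 1, 20)] with period length k = 6.
k is even, so the fundamental solution of x^2 - 114y^2 = 1 is (p_{k-1}, q_{k-1}) = (p_5, q_5); compute convergents through index 5.
Convergents (p_i = a_i*p_{i-1} + p_{i-2}, q_i = a_i*q_{i-1} + q_{i-2} with p_{-2}=0, p_{-1}=1, q_{-2}=1, q_{-1}=0):
  i=0: a_0=10, p_0 = 10*1 + 0 = 10, q_0 = 10*0 + 1 = 1.
  i=1: a_1=1, p_1 = 1*10 + 1 = 11, q_1 = 1*1 + 0 = 1.
  i=2: a_2=2, p_2 = 2*11 + 10 = 32, q_2 = 2*1 + 1 = 3.
  i=3: a_3=10, p_3 = 10*32 + 11 = 331, q_3 = 10*3 + 1 = 31.
  i=4: a_4=2, p_4 = 2*331 + 32 = 694, q_4 = 2*31 + 3 = 65.
  i=5: a_5=1, p_5 = 1*694 + 331 = 1025, q_5 = 1*65 + 31 = 96.
Check: 1025^2 - 114*96^2 = 1050625 - 1050624 = 1, so (x, y) = (1025, 96) solves the equation, and by the theorem it is the least positive solution.

(x, y) = (1025, 96)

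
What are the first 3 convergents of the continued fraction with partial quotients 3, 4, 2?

Using the convergent recurrence p_i = a_i*p_{i-1} + p_{i-2}, q_i = a_i*q_{i-1} + q_{i-2} with p_{-2}=0, p_{-1}=1, q_{-2}=1, q_{-1}=0:
  i=0: a_0=3, p_0 = 3*1 + 0 = 3, q_0 = 3*0 + 1 = 1.
  i=1: a_1=4, p_1 = 4*3 + 1 = 13, q_1 = 4*1 + 0 = 4.
  i=2: a_2=2, p_2 = 2*13 + 3 = 29, q_2 = 2*4 + 1 = 9.

3/1, 13/4, 29/9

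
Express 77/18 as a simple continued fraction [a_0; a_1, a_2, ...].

[4; 3, 1, 1, 2]

Run the Euclidean algorithm on 77 and 18; the successive quotients are the partial quotients a_0, a_1, ... (each step inverts the fractional part left over by the previous one):
  77 = 4*18 + 5, so a_0 = 4.
  18 = 3*5 + 3, so a_1 = 3.
  5 = 1*3 + 2, so a_2 = 1.
  3 = 1*2 + 1, so a_3 = 1.
  2 = 2*1 + 0, so a_4 = 2.
The remainder reaches 0 after 5 divisions, so the expansion has 5 partial quotients, read off in order.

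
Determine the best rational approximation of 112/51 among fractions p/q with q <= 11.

11/5

Expand x = 112/51 as a continued fraction with the Euclidean algorithm:
  112 = 2*51 + 10, so a_0 = 2.
  51 = 5*10 + 1, so a_1 = 5.
  10 = 10*1 + 0, so a_2 = 10.
so x = [2; 5, 10].
Convergents (p_i = a_i*p_{i-1} + p_{i-2}, q_i = a_i*q_{i-1} + q_{i-2} with p_{-2}=0, p_{-1}=1, q_{-2}=1, q_{-1}=0), until the denominator exceeds 11:
  i=0: a_0=2, p_0 = 2*1 + 0 = 2, q_0 = 2*0 + 1 = 1.
  i=1: a_1=5, p_1 = 5*2 + 1 = 11, q_1 = 5*1 + 0 = 5.
  i=2: a_2=10, p_2 = 10*11 + 2 = 112, q_2 = 10*5 + 1 = 51.
q_2 = 51 > 11, so the last convergent with denominator <= 11 is p_1/q_1 = 11/5.
The closest fraction with denominator <= 11 is either p_1/q_1 or the intermediate fraction (k*p_1 + p_0)/(k*q_1 + q_0) with the largest k >= 1 whose denominator stays <= 11; these approach x as k grows, and every other convergent or intermediate fraction in range is farther away.
Largest k: floor((11 - q_0)/q_1) = floor((11 - 1)/5) = 2.
That gives (2*11 + 2)/(2*5 + 1) = 24/11.
Compare the errors: |x - 11/5| = |112*5 - 11*51|/(51*5) = 1/255, and |x - 24/11| = |112*11 - 24*51|/(51*11) = 8/561.
Cross-multiplying, 1*561 = 561 < 2040 = 8*255, so 1/255 is smaller: the convergent 11/5 is closer to x than 24/11.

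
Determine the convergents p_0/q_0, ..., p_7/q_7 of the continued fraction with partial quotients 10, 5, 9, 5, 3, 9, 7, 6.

Using the convergent recurrence p_i = a_i*p_{i-1} + p_{i-2}, q_i = a_i*q_{i-1} + q_{i-2} with p_{-2}=0, p_{-1}=1, q_{-2}=1, q_{-1}=0:
  i=0: a_0=10, p_0 = 10*1 + 0 = 10, q_0 = 10*0 + 1 = 1.
  i=1: a_1=5, p_1 = 5*10 + 1 = 51, q_1 = 5*1 + 0 = 5.
  i=2: a_2=9, p_2 = 9*51 + 10 = 469, q_2 = 9*5 + 1 = 46.
  i=3: a_3=5, p_3 = 5*469 + 51 = 2396, q_3 = 5*46 + 5 = 235.
  i=4: a_4=3, p_4 = 3*2396 + 469 = 7657, q_4 = 3*235 + 46 = 751.
  i=5: a_5=9, p_5 = 9*7657 + 2396 = 71309, q_5 = 9*751 + 235 = 6994.
  i=6: a_6=7, p_6 = 7*71309 + 7657 = 506820, q_6 = 7*6994 + 751 = 49709.
  i=7: a_7=6, p_7 = 6*506820 + 71309 = 3112229, q_7 = 6*49709 + 6994 = 305248.

10/1, 51/5, 469/46, 2396/235, 7657/751, 71309/6994, 506820/49709, 3112229/305248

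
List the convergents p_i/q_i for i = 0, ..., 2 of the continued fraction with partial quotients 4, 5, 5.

Using the convergent recurrence p_i = a_i*p_{i-1} + p_{i-2}, q_i = a_i*q_{i-1} + q_{i-2} with p_{-2}=0, p_{-1}=1, q_{-2}=1, q_{-1}=0:
  i=0: a_0=4, p_0 = 4*1 + 0 = 4, q_0 = 4*0 + 1 = 1.
  i=1: a_1=5, p_1 = 5*4 + 1 = 21, q_1 = 5*1 + 0 = 5.
  i=2: a_2=5, p_2 = 5*21 + 4 = 109, q_2 = 5*5 + 1 = 26.

4/1, 21/5, 109/26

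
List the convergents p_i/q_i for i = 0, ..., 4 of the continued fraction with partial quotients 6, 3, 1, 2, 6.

6/1, 19/3, 25/4, 69/11, 439/70

Using the convergent recurrence p_i = a_i*p_{i-1} + p_{i-2}, q_i = a_i*q_{i-1} + q_{i-2} with p_{-2}=0, p_{-1}=1, q_{-2}=1, q_{-1}=0:
  i=0: a_0=6, p_0 = 6*1 + 0 = 6, q_0 = 6*0 + 1 = 1.
  i=1: a_1=3, p_1 = 3*6 + 1 = 19, q_1 = 3*1 + 0 = 3.
  i=2: a_2=1, p_2 = 1*19 + 6 = 25, q_2 = 1*3 + 1 = 4.
  i=3: a_3=2, p_3 = 2*25 + 19 = 69, q_3 = 2*4 + 3 = 11.
  i=4: a_4=6, p_4 = 6*69 + 25 = 439, q_4 = 6*11 + 4 = 70.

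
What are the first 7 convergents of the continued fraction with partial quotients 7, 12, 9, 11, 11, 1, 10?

7/1, 85/12, 772/109, 8577/1211, 95119/13430, 103696/14641, 1132079/159840

Using the convergent recurrence p_i = a_i*p_{i-1} + p_{i-2}, q_i = a_i*q_{i-1} + q_{i-2} with p_{-2}=0, p_{-1}=1, q_{-2}=1, q_{-1}=0:
  i=0: a_0=7, p_0 = 7*1 + 0 = 7, q_0 = 7*0 + 1 = 1.
  i=1: a_1=12, p_1 = 12*7 + 1 = 85, q_1 = 12*1 + 0 = 12.
  i=2: a_2=9, p_2 = 9*85 + 7 = 772, q_2 = 9*12 + 1 = 109.
  i=3: a_3=11, p_3 = 11*772 + 85 = 8577, q_3 = 11*109 + 12 = 1211.
  i=4: a_4=11, p_4 = 11*8577 + 772 = 95119, q_4 = 11*1211 + 109 = 13430.
  i=5: a_5=1, p_5 = 1*95119 + 8577 = 103696, q_5 = 1*13430 + 1211 = 14641.
  i=6: a_6=10, p_6 = 10*103696 + 95119 = 1132079, q_6 = 10*14641 + 13430 = 159840.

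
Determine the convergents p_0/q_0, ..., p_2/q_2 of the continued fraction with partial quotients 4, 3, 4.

4/1, 13/3, 56/13

Using the convergent recurrence p_i = a_i*p_{i-1} + p_{i-2}, q_i = a_i*q_{i-1} + q_{i-2} with p_{-2}=0, p_{-1}=1, q_{-2}=1, q_{-1}=0:
  i=0: a_0=4, p_0 = 4*1 + 0 = 4, q_0 = 4*0 + 1 = 1.
  i=1: a_1=3, p_1 = 3*4 + 1 = 13, q_1 = 3*1 + 0 = 3.
  i=2: a_2=4, p_2 = 4*13 + 4 = 56, q_2 = 4*3 + 1 = 13.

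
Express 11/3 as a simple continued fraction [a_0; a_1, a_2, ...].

Run the Euclidean algorithm on 11 and 3; the successive quotients are the partial quotients a_0, a_1, ... (each step inverts the fractional part left over by the previous one):
  11 = 3*3 + 2, so a_0 = 3.
  3 = 1*2 + 1, so a_1 = 1.
  2 = 2*1 + 0, so a_2 = 2.
The remainder reaches 0 after 3 divisions, so the expansion has 3 partial quotients, read off in order.

[3; 1, 2]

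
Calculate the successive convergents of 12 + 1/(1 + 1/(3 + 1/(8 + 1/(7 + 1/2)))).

Using the convergent recurrence p_i = a_i*p_{i-1} + p_{i-2}, q_i = a_i*q_{i-1} + q_{i-2} with p_{-2}=0, p_{-1}=1, q_{-2}=1, q_{-1}=0:
  i=0: a_0=12, p_0 = 12*1 + 0 = 12, q_0 = 12*0 + 1 = 1.
  i=1: a_1=1, p_1 = 1*12 + 1 = 13, q_1 = 1*1 + 0 = 1.
  i=2: a_2=3, p_2 = 3*13 + 12 = 51, q_2 = 3*1 + 1 = 4.
  i=3: a_3=8, p_3 = 8*51 + 13 = 421, q_3 = 8*4 + 1 = 33.
  i=4: a_4=7, p_4 = 7*421 + 51 = 2998, q_4 = 7*33 + 4 = 235.
  i=5: a_5=2, p_5 = 2*2998 + 421 = 6417, q_5 = 2*235 + 33 = 503.

12/1, 13/1, 51/4, 421/33, 2998/235, 6417/503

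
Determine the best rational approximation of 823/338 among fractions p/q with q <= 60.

56/23

Expand x = 823/338 as a continued fraction with the Euclidean algorithm:
  823 = 2*338 + 147, so a_0 = 2.
  338 = 2*147 + 44, so a_1 = 2.
  147 = 3*44 + 15, so a_2 = 3.
  44 = 2*15 + 14, so a_3 = 2.
  15 = 1*14 + 1, so a_4 = 1.
  14 = 14*1 + 0, so a_5 = 14.
so x = [2; 2, 3, 2, 1, 14].
Convergents (p_i = a_i*p_{i-1} + p_{i-2}, q_i = a_i*q_{i-1} + q_{i-2} with p_{-2}=0, p_{-1}=1, q_{-2}=1, q_{-1}=0), until the denominator exceeds 60:
  i=0: a_0=2, p_0 = 2*1 + 0 = 2, q_0 = 2*0 + 1 = 1.
  i=1: a_1=2, p_1 = 2*2 + 1 = 5, q_1 = 2*1 + 0 = 2.
  i=2: a_2=3, p_2 = 3*5 + 2 = 17, q_2 = 3*2 + 1 = 7.
  i=3: a_3=2, p_3 = 2*17 + 5 = 39, q_3 = 2*7 + 2 = 16.
  i=4: a_4=1, p_4 = 1*39 + 17 = 56, q_4 = 1*16 + 7 = 23.
  i=5: a_5=14, p_5 = 14*56 + 39 = 823, q_5 = 14*23 + 16 = 338.
q_5 = 338 > 60, so the last convergent with denominator <= 60 is p_4/q_4 = 56/23.
The closest fraction with denominator <= 60 is either p_4/q_4 or the intermediate fraction (k*p_4 + p_3)/(k*q_4 + q_3) with the largest k >= 1 whose denominator stays <= 60; these approach x as k grows, and every other convergent or intermediate fraction in range is farther away.
Largest k: floor((60 - q_3)/q_4) = floor((60 - 16)/23) = 1.
That gives (1*56 + 39)/(1*23 + 16) = 95/39.
Compare the errors: |x - 56/23| = |823*23 - 56*338|/(338*23) = 1/7774, and |x - 95/39| = |823*39 - 95*338|/(338*39) = 13/13182.
Cross-multiplying, 1*13182 = 13182 < 101062 = 13*7774, so 1/7774 is smaller: the convergent 56/23 is closer to x than 95/39.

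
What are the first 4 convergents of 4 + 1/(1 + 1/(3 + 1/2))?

Using the convergent recurrence p_i = a_i*p_{i-1} + p_{i-2}, q_i = a_i*q_{i-1} + q_{i-2} with p_{-2}=0, p_{-1}=1, q_{-2}=1, q_{-1}=0:
  i=0: a_0=4, p_0 = 4*1 + 0 = 4, q_0 = 4*0 + 1 = 1.
  i=1: a_1=1, p_1 = 1*4 + 1 = 5, q_1 = 1*1 + 0 = 1.
  i=2: a_2=3, p_2 = 3*5 + 4 = 19, q_2 = 3*1 + 1 = 4.
  i=3: a_3=2, p_3 = 2*19 + 5 = 43, q_3 = 2*4 + 1 = 9.

4/1, 5/1, 19/4, 43/9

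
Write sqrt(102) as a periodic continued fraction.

[10; (10, 20)]

Write x_i = (sqrt(102) + m_i)/d_i with (m_0, d_0) = (0, 1). a_0 = floor(sqrt(102)) = 10, since 10^2 = 100 <= 102 < 121 = 11^2.
Iterate m_{i+1} = d_i*a_i - m_i, d_{i+1} = (102 - m_{i+1}^2)/d_i, a_{i+1} = floor((a_0 + m_{i+1})/d_{i+1}):
  m_1 = 1*10 - 0 = 10, d_1 = (102 - 10^2)/1 = 2/1 = 2, a_1 = floor((10 + 10)/2) = 10.
  m_2 = 2*10 - 10 = 10, d_2 = (102 - 10^2)/2 = 2/2 = 1, a_2 = floor((10 + 10)/1) = 20.
  m_3 = 1*20 - 10 = 10, d_3 = (102 - 10^2)/1 = 2/1 = 2: (m_3, d_3) = (m_1, d_1) = (10, 2), so from here the quotients repeat a_1, a_2; the period length is 2.
Hence the expansion of sqrt(102) is a_0 = 10 followed by the repeating block 10, 20 (period 2).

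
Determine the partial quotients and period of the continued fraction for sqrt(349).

[18; (1, 2, 7, 7, 2, 1, 36)]

Write x_i = (sqrt(349) + m_i)/d_i with (m_0, d_0) = (0, 1). a_0 = floor(sqrt(349)) = 18, since 18^2 = 324 <= 349 < 361 = 19^2.
Iterate m_{i+1} = d_i*a_i - m_i, d_{i+1} = (349 - m_{i+1}^2)/d_i, a_{i+1} = floor((a_0 + m_{i+1})/d_{i+1}):
  m_1 = 1*18 - 0 = 18, d_1 = (349 - 18^2)/1 = 25/1 = 25, a_1 = floor((18 + 18)/25) = 1.
  m_2 = 25*1 - 18 = 7, d_2 = (349 - 7^2)/25 = 300/25 = 12, a_2 = floor((18 + 7)/12) = 2.
  m_3 = 12*2 - 7 = 17, d_3 = (349 - 17^2)/12 = 60/12 = 5, a_3 = floor((18 + 17)/5) = 7.
  m_4 = 5*7 - 17 = 18, d_4 = (349 - 18^2)/5 = 25/5 = 5, a_4 = floor((18 + 18)/5) = 7.
  m_5 = 5*7 - 18 = 17, d_5 = (349 - 17^2)/5 = 60/5 = 12, a_5 = floor((18 + 17)/12) = 2.
  m_6 = 12*2 - 17 = 7, d_6 = (349 - 7^2)/12 = 300/12 = 25, a_6 = floor((18 + 7)/25) = 1.
  m_7 = 25*1 - 7 = 18, d_7 = (349 - 18^2)/25 = 25/25 = 1, a_7 = floor((18 + 18)/1) = 36.
  m_8 = 1*36 - 18 = 18, d_8 = (349 - 18^2)/1 = 25/1 = 25: (m_8, d_8) = (m_1, d_1) = (18, 25), so from here the quotients repeat a_1, ..., a_7; the period length is 7.
Hence the expansion of sqrt(349) is a_0 = 18 followed by the repeating block 1, 2, 7, 7, 2, 1, 36 (period 7).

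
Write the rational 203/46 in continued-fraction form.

Run the Euclidean algorithm on 203 and 46; the successive quotients are the partial quotients a_0, a_1, ... (each step inverts the fractional part left over by the previous one):
  203 = 4*46 + 19, so a_0 = 4.
  46 = 2*19 + 8, so a_1 = 2.
  19 = 2*8 + 3, so a_2 = 2.
  8 = 2*3 + 2, so a_3 = 2.
  3 = 1*2 + 1, so a_4 = 1.
  2 = 2*1 + 0, so a_5 = 2.
The remainder reaches 0 after 6 divisions, so the expansion has 6 partial quotients, read off in order.

[4; 2, 2, 2, 1, 2]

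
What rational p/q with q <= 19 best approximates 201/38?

37/7

Expand x = 201/38 as a continued fraction with the Euclidean algorithm:
  201 = 5*38 + 11, so a_0 = 5.
  38 = 3*11 + 5, so a_1 = 3.
  11 = 2*5 + 1, so a_2 = 2.
  5 = 5*1 + 0, so a_3 = 5.
so x = [5; 3, 2, 5].
Convergents (p_i = a_i*p_{i-1} + p_{i-2}, q_i = a_i*q_{i-1} + q_{i-2} with p_{-2}=0, p_{-1}=1, q_{-2}=1, q_{-1}=0), until the denominator exceeds 19:
  i=0: a_0=5, p_0 = 5*1 + 0 = 5, q_0 = 5*0 + 1 = 1.
  i=1: a_1=3, p_1 = 3*5 + 1 = 16, q_1 = 3*1 + 0 = 3.
  i=2: a_2=2, p_2 = 2*16 + 5 = 37, q_2 = 2*3 + 1 = 7.
  i=3: a_3=5, p_3 = 5*37 + 16 = 201, q_3 = 5*7 + 3 = 38.
q_3 = 38 > 19, so the last convergent with denominator <= 19 is p_2/q_2 = 37/7.
The closest fraction with denominator <= 19 is either p_2/q_2 or the intermediate fraction (k*p_2 + p_1)/(k*q_2 + q_1) with the largest k >= 1 whose denominator stays <= 19; these approach x as k grows, and every other convergent or intermediate fraction in range is farther away.
Largest k: floor((19 - q_1)/q_2) = floor((19 - 3)/7) = 2.
That gives (2*37 + 16)/(2*7 + 3) = 90/17.
Compare the errors: |x - 37/7| = |201*7 - 37*38|/(38*7) = 1/266, and |x - 90/17| = |201*17 - 90*38|/(38*17) = 3/646.
Cross-multiplying, 1*646 = 646 < 798 = 3*266, so 1/266 is smaller: the convergent 37/7 is closer to x than 90/17.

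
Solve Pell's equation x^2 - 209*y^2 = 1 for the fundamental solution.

(x, y) = (46551, 3220)

First expand sqrt(209) as a continued fraction. With x_i = (sqrt(209) + m_i)/d_i and (m_0, d_0) = (0, 1): a_0 = floor(sqrt(209)) = 14, since 14^2 = 196 <= 209 < 225 = 15^2.
Iterate m_{i+1} = d_i*a_i - m_i, d_{i+1} = (209 - m_{i+1}^2)/d_i, a_{i+1} = floor((a_0 + m_{i+1})/d_{i+1}):
  m_1 = 1*14 - 0 = 14, d_1 = (209 - 14^2)/1 = 13/1 = 13, a_1 = floor((14 + 14)/13) = 2.
  m_2 = 13*2 - 14 = 12, d_2 = (209 - 12^2)/13 = 65/13 = 5, a_2 = floor((14 + 12)/5) = 5.
  m_3 = 5*5 - 12 = 13, d_3 = (209 - 13^2)/5 = 40/5 = 8, a_3 = floor((14 + 13)/8) = 3.
  m_4 = 8*3 - 13 = 11, d_4 = (209 - 11^2)/8 = 88/8 = 11, a_4 = floor((14 + 11)/11) = 2.
  m_5 = 11*2 - 11 = 11, d_5 = (209 - 11^2)/11 = 88/11 = 8, a_5 = floor((14 + 11)/8) = 3.
  m_6 = 8*3 - 11 = 13, d_6 = (209 - 13^2)/8 = 40/8 = 5, a_6 = floor((14 + 13)/5) = 5.
  m_7 = 5*5 - 13 = 12, d_7 = (209 - 12^2)/5 = 65/5 = 13, a_7 = floor((14 + 12)/13) = 2.
  m_8 = 13*2 - 12 = 14, d_8 = (209 - 14^2)/13 = 13/13 = 1, a_8 = floor((14 + 14)/1) = 28.
  m_9 = 1*28 - 14 = 14, d_9 = (209 - 14^2)/1 = 13/1 = 13: (m_9, d_9) = (m_1, d_1) = (14, 13), so from here the quotients repeat a_1, ..., a_8; the period length is 8.
So sqrt(209) = [14; (2, 5, 3, 2, 3, 5, 2, 28)] with period length k = 8.
k is even, so the fundamental solution of x^2 - 209y^2 = 1 is (p_{k-1}, q_{k-1}) = (p_7, q_7); compute convergents through index 7.
Convergents (p_i = a_i*p_{i-1} + p_{i-2}, q_i = a_i*q_{i-1} + q_{i-2} with p_{-2}=0, p_{-1}=1, q_{-2}=1, q_{-1}=0):
  i=0: a_0=14, p_0 = 14*1 + 0 = 14, q_0 = 14*0 + 1 = 1.
  i=1: a_1=2, p_1 = 2*14 + 1 = 29, q_1 = 2*1 + 0 = 2.
  i=2: a_2=5, p_2 = 5*29 + 14 = 159, q_2 = 5*2 + 1 = 11.
  i=3: a_3=3, p_3 = 3*159 + 29 = 506, q_3 = 3*11 + 2 = 35.
  i=4: a_4=2, p_4 = 2*506 + 159 = 1171, q_4 = 2*35 + 11 = 81.
  i=5: a_5=3, p_5 = 3*1171 + 506 = 4019, q_5 = 3*81 + 35 = 278.
  i=6: a_6=5, p_6 = 5*4019 + 1171 = 21266, q_6 = 5*278 + 81 = 1471.
  i=7: a_7=2, p_7 = 2*21266 + 4019 = 46551, q_7 = 2*1471 + 278 = 3220.
Check: 46551^2 - 209*3220^2 = 2166995601 - 2166995600 = 1, so (x, y) = (46551, 3220) solves the equation, and by the theorem it is the least positive solution.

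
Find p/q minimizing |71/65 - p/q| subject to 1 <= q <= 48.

Expand x = 71/65 as a continued fraction with the Euclidean algorithm:
  71 = 1*65 + 6, so a_0 = 1.
  65 = 10*6 + 5, so a_1 = 10.
  6 = 1*5 + 1, so a_2 = 1.
  5 = 5*1 + 0, so a_3 = 5.
so x = [1; 10, 1, 5].
Convergents (p_i = a_i*p_{i-1} + p_{i-2}, q_i = a_i*q_{i-1} + q_{i-2} with p_{-2}=0, p_{-1}=1, q_{-2}=1, q_{-1}=0), until the denominator exceeds 48:
  i=0: a_0=1, p_0 = 1*1 + 0 = 1, q_0 = 1*0 + 1 = 1.
  i=1: a_1=10, p_1 = 10*1 + 1 = 11, q_1 = 10*1 + 0 = 10.
  i=2: a_2=1, p_2 = 1*11 + 1 = 12, q_2 = 1*10 + 1 = 11.
  i=3: a_3=5, p_3 = 5*12 + 11 = 71, q_3 = 5*11 + 10 = 65.
q_3 = 65 > 48, so the last convergent with denominator <= 48 is p_2/q_2 = 12/11.
The closest fraction with denominator <= 48 is either p_2/q_2 or the intermediate fraction (k*p_2 + p_1)/(k*q_2 + q_1) with the largest k >= 1 whose denominator stays <= 48; these approach x as k grows, and every other convergent or intermediate fraction in range is farther away.
Largest k: floor((48 - q_1)/q_2) = floor((48 - 10)/11) = 3.
That gives (3*12 + 11)/(3*11 + 10) = 47/43.
Compare the errors: |x - 12/11| = |71*11 - 12*65|/(65*11) = 1/715, and |x - 47/43| = |71*43 - 47*65|/(65*43) = 2/2795.
Cross-multiplying, 2*715 = 1430 < 2795 = 1*2795, so 2/2795 is smaller: the intermediate fraction 47/43 is closer to x than 12/11.

47/43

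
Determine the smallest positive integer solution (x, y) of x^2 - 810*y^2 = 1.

(x, y) = (27379, 962)

First expand sqrt(810) as a continued fraction. With x_i = (sqrt(810) + m_i)/d_i and (m_0, d_0) = (0, 1): a_0 = floor(sqrt(810)) = 28, since 28^2 = 784 <= 810 < 841 = 29^2.
Iterate m_{i+1} = d_i*a_i - m_i, d_{i+1} = (810 - m_{i+1}^2)/d_i, a_{i+1} = floor((a_0 + m_{i+1})/d_{i+1}):
  m_1 = 1*28 - 0 = 28, d_1 = (810 - 28^2)/1 = 26/1 = 26, a_1 = floor((28 + 28)/26) = 2.
  m_2 = 26*2 - 28 = 24, d_2 = (810 - 24^2)/26 = 234/26 = 9, a_2 = floor((28 + 24)/9) = 5.
  m_3 = 9*5 - 24 = 21, d_3 = (810 - 21^2)/9 = 369/9 = 41, a_3 = floor((28 + 21)/41) = 1.
  m_4 = 41*1 - 21 = 20, d_4 = (810 - 20^2)/41 = 410/41 = 10, a_4 = floor((28 + 20)/10) = 4.
  m_5 = 10*4 - 20 = 20, d_5 = (810 - 20^2)/10 = 410/10 = 41, a_5 = floor((28 + 20)/41) = 1.
  m_6 = 41*1 - 20 = 21, d_6 = (810 - 21^2)/41 = 369/41 = 9, a_6 = floor((28 + 21)/9) = 5.
  m_7 = 9*5 - 21 = 24, d_7 = (810 - 24^2)/9 = 234/9 = 26, a_7 = floor((28 + 24)/26) = 2.
  m_8 = 26*2 - 24 = 28, d_8 = (810 - 28^2)/26 = 26/26 = 1, a_8 = floor((28 + 28)/1) = 56.
  m_9 = 1*56 - 28 = 28, d_9 = (810 - 28^2)/1 = 26/1 = 26: (m_9, d_9) = (m_1, d_1) = (28, 26), so from here the quotients repeat a_1, ..., a_8; the period length is 8.
So sqrt(810) = [28; (2, 5, 1, 4, 1, 5, 2, 56)] with period length k = 8.
k is even, so the fundamental solution of x^2 - 810y^2 = 1 is (p_{k-1}, q_{k-1}) = (p_7, q_7); compute convergents through index 7.
Convergents (p_i = a_i*p_{i-1} + p_{i-2}, q_i = a_i*q_{i-1} + q_{i-2} with p_{-2}=0, p_{-1}=1, q_{-2}=1, q_{-1}=0):
  i=0: a_0=28, p_0 = 28*1 + 0 = 28, q_0 = 28*0 + 1 = 1.
  i=1: a_1=2, p_1 = 2*28 + 1 = 57, q_1 = 2*1 + 0 = 2.
  i=2: a_2=5, p_2 = 5*57 + 28 = 313, q_2 = 5*2 + 1 = 11.
  i=3: a_3=1, p_3 = 1*313 + 57 = 370, q_3 = 1*11 + 2 = 13.
  i=4: a_4=4, p_4 = 4*370 + 313 = 1793, q_4 = 4*13 + 11 = 63.
  i=5: a_5=1, p_5 = 1*1793 + 370 = 2163, q_5 = 1*63 + 13 = 76.
  i=6: a_6=5, p_6 = 5*2163 + 1793 = 12608, q_6 = 5*76 + 63 = 443.
  i=7: a_7=2, p_7 = 2*12608 + 2163 = 27379, q_7 = 2*443 + 76 = 962.
Check: 27379^2 - 810*962^2 = 749609641 - 749609640 = 1, so (x, y) = (27379, 962) solves the equation, and by the theorem it is the least positive solution.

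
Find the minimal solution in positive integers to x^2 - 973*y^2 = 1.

(x, y) = (903223, 28956)

First expand sqrt(973) as a continued fraction. With x_i = (sqrt(973) + m_i)/d_i and (m_0, d_0) = (0, 1): a_0 = floor(sqrt(973)) = 31, since 31^2 = 961 <= 973 < 1024 = 32^2.
Iterate m_{i+1} = d_i*a_i - m_i, d_{i+1} = (973 - m_{i+1}^2)/d_i, a_{i+1} = floor((a_0 + m_{i+1})/d_{i+1}):
  m_1 = 1*31 - 0 = 31, d_1 = (973 - 31^2)/1 = 12/1 = 12, a_1 = floor((31 + 31)/12) = 5.
  m_2 = 12*5 - 31 = 29, d_2 = (973 - 29^2)/12 = 132/12 = 11, a_2 = floor((31 + 29)/11) = 5.
  m_3 = 11*5 - 29 = 26, d_3 = (973 - 26^2)/11 = 297/11 = 27, a_3 = floor((31 + 26)/27) = 2.
  m_4 = 27*2 - 26 = 28, d_4 = (973 - 28^2)/27 = 189/27 = 7, a_4 = floor((31 + 28)/7) = 8.
  m_5 = 7*8 - 28 = 28, d_5 = (973 - 28^2)/7 = 189/7 = 27, a_5 = floor((31 + 28)/27) = 2.
  m_6 = 27*2 - 28 = 26, d_6 = (973 - 26^2)/27 = 297/27 = 11, a_6 = floor((31 + 26)/11) = 5.
  m_7 = 11*5 - 26 = 29, d_7 = (973 - 29^2)/11 = 132/11 = 12, a_7 = floor((31 + 29)/12) = 5.
  m_8 = 12*5 - 29 = 31, d_8 = (973 - 31^2)/12 = 12/12 = 1, a_8 = floor((31 + 31)/1) = 62.
  m_9 = 1*62 - 31 = 31, d_9 = (973 - 31^2)/1 = 12/1 = 12: (m_9, d_9) = (m_1, d_1) = (31, 12), so from here the quotients repeat a_1, ..., a_8; the period length is 8.
So sqrt(973) = [31; (5, 5, 2, 8, 2, 5, 5, 62)] with period length k = 8.
k is even, so the fundamental solution of x^2 - 973y^2 = 1 is (p_{k-1}, q_{k-1}) = (p_7, q_7); compute convergents through index 7.
Convergents (p_i = a_i*p_{i-1} + p_{i-2}, q_i = a_i*q_{i-1} + q_{i-2} with p_{-2}=0, p_{-1}=1, q_{-2}=1, q_{-1}=0):
  i=0: a_0=31, p_0 = 31*1 + 0 = 31, q_0 = 31*0 + 1 = 1.
  i=1: a_1=5, p_1 = 5*31 + 1 = 156, q_1 = 5*1 + 0 = 5.
  i=2: a_2=5, p_2 = 5*156 + 31 = 811, q_2 = 5*5 + 1 = 26.
  i=3: a_3=2, p_3 = 2*811 + 156 = 1778, q_3 = 2*26 + 5 = 57.
  i=4: a_4=8, p_4 = 8*1778 + 811 = 15035, q_4 = 8*57 + 26 = 482.
  i=5: a_5=2, p_5 = 2*15035 + 1778 = 31848, q_5 = 2*482 + 57 = 1021.
  i=6: a_6=5, p_6 = 5*31848 + 15035 = 174275, q_6 = 5*1021 + 482 = 5587.
  i=7: a_7=5, p_7 = 5*174275 + 31848 = 903223, q_7 = 5*5587 + 1021 = 28956.
Check: 903223^2 - 973*28956^2 = 815811787729 - 815811787728 = 1, so (x, y) = (903223, 28956) solves the equation, and by the theorem it is the least positive solution.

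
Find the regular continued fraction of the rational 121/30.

[4; 30]

Run the Euclidean algorithm on 121 and 30; the successive quotients are the partial quotients a_0, a_1, ... (each step inverts the fractional part left over by the previous one):
  121 = 4*30 + 1, so a_0 = 4.
  30 = 30*1 + 0, so a_1 = 30.
The remainder reaches 0 after 2 divisions, so the expansion has 2 partial quotients, read off in order.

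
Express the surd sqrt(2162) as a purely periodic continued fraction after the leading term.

Write x_i = (sqrt(2162) + m_i)/d_i with (m_0, d_0) = (0, 1). a_0 = floor(sqrt(2162)) = 46, since 46^2 = 2116 <= 2162 < 2209 = 47^2.
Iterate m_{i+1} = d_i*a_i - m_i, d_{i+1} = (2162 - m_{i+1}^2)/d_i, a_{i+1} = floor((a_0 + m_{i+1})/d_{i+1}):
  m_1 = 1*46 - 0 = 46, d_1 = (2162 - 46^2)/1 = 46/1 = 46, a_1 = floor((46 + 46)/46) = 2.
  m_2 = 46*2 - 46 = 46, d_2 = (2162 - 46^2)/46 = 46/46 = 1, a_2 = floor((46 + 46)/1) = 92.
  m_3 = 1*92 - 46 = 46, d_3 = (2162 - 46^2)/1 = 46/1 = 46: (m_3, d_3) = (m_1, d_1) = (46, 46), so from here the quotients repeat a_1, a_2; the period length is 2.
Hence the expansion of sqrt(2162) is a_0 = 46 followed by the repeating block 2, 92 (period 2).

[46; (2, 92)]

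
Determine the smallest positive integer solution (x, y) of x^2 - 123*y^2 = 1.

(x, y) = (122, 11)

First expand sqrt(123) as a continued fraction. With x_i = (sqrt(123) + m_i)/d_i and (m_0, d_0) = (0, 1): a_0 = floor(sqrt(123)) = 11, since 11^2 = 121 <= 123 < 144 = 12^2.
Iterate m_{i+1} = d_i*a_i - m_i, d_{i+1} = (123 - m_{i+1}^2)/d_i, a_{i+1} = floor((a_0 + m_{i+1})/d_{i+1}):
  m_1 = 1*11 - 0 = 11, d_1 = (123 - 11^2)/1 = 2/1 = 2, a_1 = floor((11 + 11)/2) = 11.
  m_2 = 2*11 - 11 = 11, d_2 = (123 - 11^2)/2 = 2/2 = 1, a_2 = floor((11 + 11)/1) = 22.
  m_3 = 1*22 - 11 = 11, d_3 = (123 - 11^2)/1 = 2/1 = 2: (m_3, d_3) = (m_1, d_1) = (11, 2), so from here the quotients repeat a_1, a_2; the period length is 2.
So sqrt(123) = [11; (11, 22)] with period length k = 2.
k is even, so the fundamental solution of x^2 - 123y^2 = 1 is (p_{k-1}, q_{k-1}) = (p_1, q_1); compute convergents through index 1.
Convergents (p_i = a_i*p_{i-1} + p_{i-2}, q_i = a_i*q_{i-1} + q_{i-2} with p_{-2}=0, p_{-1}=1, q_{-2}=1, q_{-1}=0):
  i=0: a_0=11, p_0 = 11*1 + 0 = 11, q_0 = 11*0 + 1 = 1.
  i=1: a_1=11, p_1 = 11*11 + 1 = 122, q_1 = 11*1 + 0 = 11.
Check: 122^2 - 123*11^2 = 14884 - 14883 = 1, so (x, y) = (122, 11) solves the equation, and by the theorem it is the least positive solution.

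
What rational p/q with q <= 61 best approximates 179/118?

91/60

Expand x = 179/118 as a continued fraction with the Euclidean algorithm:
  179 = 1*118 + 61, so a_0 = 1.
  118 = 1*61 + 57, so a_1 = 1.
  61 = 1*57 + 4, so a_2 = 1.
  57 = 14*4 + 1, so a_3 = 14.
  4 = 4*1 + 0, so a_4 = 4.
so x = [1; 1, 1, 14, 4].
Convergents (p_i = a_i*p_{i-1} + p_{i-2}, q_i = a_i*q_{i-1} + q_{i-2} with p_{-2}=0, p_{-1}=1, q_{-2}=1, q_{-1}=0), until the denominator exceeds 61:
  i=0: a_0=1, p_0 = 1*1 + 0 = 1, q_0 = 1*0 + 1 = 1.
  i=1: a_1=1, p_1 = 1*1 + 1 = 2, q_1 = 1*1 + 0 = 1.
  i=2: a_2=1, p_2 = 1*2 + 1 = 3, q_2 = 1*1 + 1 = 2.
  i=3: a_3=14, p_3 = 14*3 + 2 = 44, q_3 = 14*2 + 1 = 29.
  i=4: a_4=4, p_4 = 4*44 + 3 = 179, q_4 = 4*29 + 2 = 118.
q_4 = 118 > 61, so the last convergent with denominator <= 61 is p_3/q_3 = 44/29.
The closest fraction with denominator <= 61 is either p_3/q_3 or the intermediate fraction (k*p_3 + p_2)/(k*q_3 + q_2) with the largest k >= 1 whose denominator stays <= 61; these approach x as k grows, and every other convergent or intermediate fraction in range is farther away.
Largest k: floor((61 - q_2)/q_3) = floor((61 - 2)/29) = 2.
That gives (2*44 + 3)/(2*29 + 2) = 91/60.
Compare the errors: |x - 44/29| = |179*29 - 44*118|/(118*29) = 1/3422, and |x - 91/60| = |179*60 - 91*118|/(118*60) = 2/7080.
Cross-multiplying, 2*3422 = 6844 < 7080 = 1*7080, so 2/7080 is smaller: the intermediate fraction 91/60 is closer to x than 44/29.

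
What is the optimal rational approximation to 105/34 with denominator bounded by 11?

34/11

Expand x = 105/34 as a continued fraction with the Euclidean algorithm:
  105 = 3*34 + 3, so a_0 = 3.
  34 = 11*3 + 1, so a_1 = 11.
  3 = 3*1 + 0, so a_2 = 3.
so x = [3; 11, 3].
Convergents (p_i = a_i*p_{i-1} + p_{i-2}, q_i = a_i*q_{i-1} + q_{i-2} with p_{-2}=0, p_{-1}=1, q_{-2}=1, q_{-1}=0), until the denominator exceeds 11:
  i=0: a_0=3, p_0 = 3*1 + 0 = 3, q_0 = 3*0 + 1 = 1.
  i=1: a_1=11, p_1 = 11*3 + 1 = 34, q_1 = 11*1 + 0 = 11.
  i=2: a_2=3, p_2 = 3*34 + 3 = 105, q_2 = 3*11 + 1 = 34.
q_2 = 34 > 11, so the last convergent with denominator <= 11 is p_1/q_1 = 34/11.
The closest fraction with denominator <= 11 is either p_1/q_1 or the intermediate fraction (k*p_1 + p_0)/(k*q_1 + q_0) with the largest k >= 1 whose denominator stays <= 11; these approach x as k grows, and every other convergent or intermediate fraction in range is farther away.
Largest k: floor((11 - q_0)/q_1) = floor((11 - 1)/11) = 0.
Since k = 0, no intermediate fraction beyond p_1/q_1 has denominator <= 11, so the convergent 34/11 is the closest (its error is |105*11 - 34*34|/(34*11) = 1/374).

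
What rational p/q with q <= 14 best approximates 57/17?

Expand x = 57/17 as a continued fraction with the Euclidean algorithm:
  57 = 3*17 + 6, so a_0 = 3.
  17 = 2*6 + 5, so a_1 = 2.
  6 = 1*5 + 1, so a_2 = 1.
  5 = 5*1 + 0, so a_3 = 5.
so x = [3; 2, 1, 5].
Convergents (p_i = a_i*p_{i-1} + p_{i-2}, q_i = a_i*q_{i-1} + q_{i-2} with p_{-2}=0, p_{-1}=1, q_{-2}=1, q_{-1}=0), until the denominator exceeds 14:
  i=0: a_0=3, p_0 = 3*1 + 0 = 3, q_0 = 3*0 + 1 = 1.
  i=1: a_1=2, p_1 = 2*3 + 1 = 7, q_1 = 2*1 + 0 = 2.
  i=2: a_2=1, p_2 = 1*7 + 3 = 10, q_2 = 1*2 + 1 = 3.
  i=3: a_3=5, p_3 = 5*10 + 7 = 57, q_3 = 5*3 + 2 = 17.
q_3 = 17 > 14, so the last convergent with denominator <= 14 is p_2/q_2 = 10/3.
The closest fraction with denominator <= 14 is either p_2/q_2 or the intermediate fraction (k*p_2 + p_1)/(k*q_2 + q_1) with the largest k >= 1 whose denominator stays <= 14; these approach x as k grows, and every other convergent or intermediate fraction in range is farther away.
Largest k: floor((14 - q_1)/q_2) = floor((14 - 2)/3) = 4.
That gives (4*10 + 7)/(4*3 + 2) = 47/14.
Compare the errors: |x - 10/3| = |57*3 - 10*17|/(17*3) = 1/51, and |x - 47/14| = |57*14 - 47*17|/(17*14) = 1/238.
Cross-multiplying, 1*51 = 51 < 238 = 1*238, so 1/238 is smaller: the intermediate fraction 47/14 is closer to x than 10/3.

47/14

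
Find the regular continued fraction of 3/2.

[1; 2]

Run the Euclidean algorithm on 3 and 2; the successive quotients are the partial quotients a_0, a_1, ... (each step inverts the fractional part left over by the previous one):
  3 = 1*2 + 1, so a_0 = 1.
  2 = 2*1 + 0, so a_1 = 2.
The remainder reaches 0 after 2 divisions, so the expansion has 2 partial quotients, read off in order.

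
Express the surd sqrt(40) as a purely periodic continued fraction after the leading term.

Write x_i = (sqrt(40) + m_i)/d_i with (m_0, d_0) = (0, 1). a_0 = floor(sqrt(40)) = 6, since 6^2 = 36 <= 40 < 49 = 7^2.
Iterate m_{i+1} = d_i*a_i - m_i, d_{i+1} = (40 - m_{i+1}^2)/d_i, a_{i+1} = floor((a_0 + m_{i+1})/d_{i+1}):
  m_1 = 1*6 - 0 = 6, d_1 = (40 - 6^2)/1 = 4/1 = 4, a_1 = floor((6 + 6)/4) = 3.
  m_2 = 4*3 - 6 = 6, d_2 = (40 - 6^2)/4 = 4/4 = 1, a_2 = floor((6 + 6)/1) = 12.
  m_3 = 1*12 - 6 = 6, d_3 = (40 - 6^2)/1 = 4/1 = 4: (m_3, d_3) = (m_1, d_1) = (6, 4), so from here the quotients repeat a_1, a_2; the period length is 2.
Hence the expansion of sqrt(40) is a_0 = 6 followed by the repeating block 3, 12 (period 2).

[6; (3, 12)]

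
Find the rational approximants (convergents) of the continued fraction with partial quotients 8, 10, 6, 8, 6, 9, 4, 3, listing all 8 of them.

8/1, 81/10, 494/61, 4033/498, 24692/3049, 226261/27939, 929736/114805, 3015469/372354

Using the convergent recurrence p_i = a_i*p_{i-1} + p_{i-2}, q_i = a_i*q_{i-1} + q_{i-2} with p_{-2}=0, p_{-1}=1, q_{-2}=1, q_{-1}=0:
  i=0: a_0=8, p_0 = 8*1 + 0 = 8, q_0 = 8*0 + 1 = 1.
  i=1: a_1=10, p_1 = 10*8 + 1 = 81, q_1 = 10*1 + 0 = 10.
  i=2: a_2=6, p_2 = 6*81 + 8 = 494, q_2 = 6*10 + 1 = 61.
  i=3: a_3=8, p_3 = 8*494 + 81 = 4033, q_3 = 8*61 + 10 = 498.
  i=4: a_4=6, p_4 = 6*4033 + 494 = 24692, q_4 = 6*498 + 61 = 3049.
  i=5: a_5=9, p_5 = 9*24692 + 4033 = 226261, q_5 = 9*3049 + 498 = 27939.
  i=6: a_6=4, p_6 = 4*226261 + 24692 = 929736, q_6 = 4*27939 + 3049 = 114805.
  i=7: a_7=3, p_7 = 3*929736 + 226261 = 3015469, q_7 = 3*114805 + 27939 = 372354.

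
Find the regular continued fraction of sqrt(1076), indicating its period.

Write x_i = (sqrt(1076) + m_i)/d_i with (m_0, d_0) = (0, 1). a_0 = floor(sqrt(1076)) = 32, since 32^2 = 1024 <= 1076 < 1089 = 33^2.
Iterate m_{i+1} = d_i*a_i - m_i, d_{i+1} = (1076 - m_{i+1}^2)/d_i, a_{i+1} = floor((a_0 + m_{i+1})/d_{i+1}):
  m_1 = 1*32 - 0 = 32, d_1 = (1076 - 32^2)/1 = 52/1 = 52, a_1 = floor((32 + 32)/52) = 1.
  m_2 = 52*1 - 32 = 20, d_2 = (1076 - 20^2)/52 = 676/52 = 13, a_2 = floor((32 + 20)/13) = 4.
  m_3 = 13*4 - 20 = 32, d_3 = (1076 - 32^2)/13 = 52/13 = 4, a_3 = floor((32 + 32)/4) = 16.
  m_4 = 4*16 - 32 = 32, d_4 = (1076 - 32^2)/4 = 52/4 = 13, a_4 = floor((32 + 32)/13) = 4.
  m_5 = 13*4 - 32 = 20, d_5 = (1076 - 20^2)/13 = 676/13 = 52, a_5 = floor((32 + 20)/52) = 1.
  m_6 = 52*1 - 20 = 32, d_6 = (1076 - 32^2)/52 = 52/52 = 1, a_6 = floor((32 + 32)/1) = 64.
  m_7 = 1*64 - 32 = 32, d_7 = (1076 - 32^2)/1 = 52/1 = 52: (m_7, d_7) = (m_1, d_1) = (32, 52), so from here the quotients repeat a_1, ..., a_6; the period length is 6.
Hence the expansion of sqrt(1076) is a_0 = 32 followed by the repeating block 1, 4, 16, 4, 1, 64 (period 6).

[32; (1, 4, 16, 4, 1, 64)]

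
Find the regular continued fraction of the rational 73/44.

[1; 1, 1, 1, 14]

Run the Euclidean algorithm on 73 and 44; the successive quotients are the partial quotients a_0, a_1, ... (each step inverts the fractional part left over by the previous one):
  73 = 1*44 + 29, so a_0 = 1.
  44 = 1*29 + 15, so a_1 = 1.
  29 = 1*15 + 14, so a_2 = 1.
  15 = 1*14 + 1, so a_3 = 1.
  14 = 14*1 + 0, so a_4 = 14.
The remainder reaches 0 after 5 divisions, so the expansion has 5 partial quotients, read off in order.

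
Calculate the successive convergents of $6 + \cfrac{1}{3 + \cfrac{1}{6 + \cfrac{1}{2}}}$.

6/1, 19/3, 120/19, 259/41

Using the convergent recurrence p_i = a_i*p_{i-1} + p_{i-2}, q_i = a_i*q_{i-1} + q_{i-2} with p_{-2}=0, p_{-1}=1, q_{-2}=1, q_{-1}=0:
  i=0: a_0=6, p_0 = 6*1 + 0 = 6, q_0 = 6*0 + 1 = 1.
  i=1: a_1=3, p_1 = 3*6 + 1 = 19, q_1 = 3*1 + 0 = 3.
  i=2: a_2=6, p_2 = 6*19 + 6 = 120, q_2 = 6*3 + 1 = 19.
  i=3: a_3=2, p_3 = 2*120 + 19 = 259, q_3 = 2*19 + 3 = 41.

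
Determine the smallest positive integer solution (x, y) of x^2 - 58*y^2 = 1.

(x, y) = (19603, 2574)

First expand sqrt(58) as a continued fraction. With x_i = (sqrt(58) + m_i)/d_i and (m_0, d_0) = (0, 1): a_0 = floor(sqrt(58)) = 7, since 7^2 = 49 <= 58 < 64 = 8^2.
Iterate m_{i+1} = d_i*a_i - m_i, d_{i+1} = (58 - m_{i+1}^2)/d_i, a_{i+1} = floor((a_0 + m_{i+1})/d_{i+1}):
  m_1 = 1*7 - 0 = 7, d_1 = (58 - 7^2)/1 = 9/1 = 9, a_1 = floor((7 + 7)/9) = 1.
  m_2 = 9*1 - 7 = 2, d_2 = (58 - 2^2)/9 = 54/9 = 6, a_2 = floor((7 + 2)/6) = 1.
  m_3 = 6*1 - 2 = 4, d_3 = (58 - 4^2)/6 = 42/6 = 7, a_3 = floor((7 + 4)/7) = 1.
  m_4 = 7*1 - 4 = 3, d_4 = (58 - 3^2)/7 = 49/7 = 7, a_4 = floor((7 + 3)/7) = 1.
  m_5 = 7*1 - 3 = 4, d_5 = (58 - 4^2)/7 = 42/7 = 6, a_5 = floor((7 + 4)/6) = 1.
  m_6 = 6*1 - 4 = 2, d_6 = (58 - 2^2)/6 = 54/6 = 9, a_6 = floor((7 + 2)/9) = 1.
  m_7 = 9*1 - 2 = 7, d_7 = (58 - 7^2)/9 = 9/9 = 1, a_7 = floor((7 + 7)/1) = 14.
  m_8 = 1*14 - 7 = 7, d_8 = (58 - 7^2)/1 = 9/1 = 9: (m_8, d_8) = (m_1, d_1) = (7, 9), so from here the quotients repeat a_1, ..., a_7; the period length is 7.
So sqrt(58) = [7; (1, 1, 1, 1, 1, 1, 14)] with period length k = 7.
k is odd, so (p_{k-1}, q_{k-1}) only solves x^2 - 58y^2 = -1 and the fundamental solution of x^2 - 58y^2 = 1 is (p_{2k-1}, q_{2k-1}) = (p_13, q_13); compute convergents through index 13, running through the period twice.
Convergents (p_i = a_i*p_{i-1} + p_{i-2}, q_i = a_i*q_{i-1} + q_{i-2} with p_{-2}=0, p_{-1}=1, q_{-2}=1, q_{-1}=0):
  i=0: a_0=7, p_0 = 7*1 + 0 = 7, q_0 = 7*0 + 1 = 1.
  i=1: a_1=1, p_1 = 1*7 + 1 = 8, q_1 = 1*1 + 0 = 1.
  i=2: a_2=1, p_2 = 1*8 + 7 = 15, q_2 = 1*1 + 1 = 2.
  i=3: a_3=1, p_3 = 1*15 + 8 = 23, q_3 = 1*2 + 1 = 3.
  i=4: a_4=1, p_4 = 1*23 + 15 = 38, q_4 = 1*3 + 2 = 5.
  i=5: a_5=1, p_5 = 1*38 + 23 = 61, q_5 = 1*5 + 3 = 8.
  i=6: a_6=1, p_6 = 1*61 + 38 = 99, q_6 = 1*8 + 5 = 13.
  i=7: a_7=14, p_7 = 14*99 + 61 = 1447, q_7 = 14*13 + 8 = 190.
  i=8: a_8=1, p_8 = 1*1447 + 99 = 1546, q_8 = 1*190 + 13 = 203.
  i=9: a_9=1, p_9 = 1*1546 + 1447 = 2993, q_9 = 1*203 + 190 = 393.
  i=10: a_10=1, p_10 = 1*2993 + 1546 = 4539, q_10 = 1*393 + 203 = 596.
  i=11: a_11=1, p_11 = 1*4539 + 2993 = 7532, q_11 = 1*596 + 393 = 989.
  i=12: a_12=1, p_12 = 1*7532 + 4539 = 12071, q_12 = 1*989 + 596 = 1585.
  i=13: a_13=1, p_13 = 1*12071 + 7532 = 19603, q_13 = 1*1585 + 989 = 2574.
Indeed p_6^2 - 58*q_6^2 = 9801 - 9802 = -1, not +1.
Check: 19603^2 - 58*2574^2 = 384277609 - 384277608 = 1, so (x, y) = (19603, 2574) solves the equation, and by the theorem it is the least positive solution.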